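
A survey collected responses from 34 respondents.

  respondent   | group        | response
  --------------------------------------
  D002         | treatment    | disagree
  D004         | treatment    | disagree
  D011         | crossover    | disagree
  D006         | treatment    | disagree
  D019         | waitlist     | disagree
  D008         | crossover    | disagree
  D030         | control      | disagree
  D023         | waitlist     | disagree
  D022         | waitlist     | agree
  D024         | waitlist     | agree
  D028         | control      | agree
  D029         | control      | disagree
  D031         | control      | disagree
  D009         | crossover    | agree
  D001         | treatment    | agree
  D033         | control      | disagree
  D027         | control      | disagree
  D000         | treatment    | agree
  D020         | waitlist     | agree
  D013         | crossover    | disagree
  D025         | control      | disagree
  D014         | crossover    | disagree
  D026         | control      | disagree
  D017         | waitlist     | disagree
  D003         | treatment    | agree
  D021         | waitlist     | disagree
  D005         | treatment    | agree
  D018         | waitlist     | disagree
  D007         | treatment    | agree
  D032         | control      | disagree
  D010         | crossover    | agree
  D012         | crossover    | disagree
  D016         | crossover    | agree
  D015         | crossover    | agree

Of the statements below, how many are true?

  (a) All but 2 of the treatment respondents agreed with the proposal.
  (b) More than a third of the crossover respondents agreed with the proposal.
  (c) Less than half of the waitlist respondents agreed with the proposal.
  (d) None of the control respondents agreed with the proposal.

(a) treatment: |A| = 8, |A ∩ B| = 5; needs |A ∖ B| = 2 — false.
(b) crossover: |A| = 9, |A ∩ B| = 4; needs |A ∩ B| / |A| > 1/3 — true.
(c) waitlist: |A| = 8, |A ∩ B| = 3; needs |A ∩ B| < |A ∖ B| — true.
(d) control: |A| = 9, |A ∩ B| = 1; needs A ∩ B = ∅ (|A ∩ B| = 0) — false.

2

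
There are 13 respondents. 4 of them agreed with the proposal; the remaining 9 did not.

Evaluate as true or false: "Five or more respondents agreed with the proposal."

The determiner here denotes the relation: |A ∩ B| ≥ 5.
|A| = 13, |A ∩ B| = 4, |A ∖ B| = 9.
|A ∩ B| = 4, so the statement is false.

False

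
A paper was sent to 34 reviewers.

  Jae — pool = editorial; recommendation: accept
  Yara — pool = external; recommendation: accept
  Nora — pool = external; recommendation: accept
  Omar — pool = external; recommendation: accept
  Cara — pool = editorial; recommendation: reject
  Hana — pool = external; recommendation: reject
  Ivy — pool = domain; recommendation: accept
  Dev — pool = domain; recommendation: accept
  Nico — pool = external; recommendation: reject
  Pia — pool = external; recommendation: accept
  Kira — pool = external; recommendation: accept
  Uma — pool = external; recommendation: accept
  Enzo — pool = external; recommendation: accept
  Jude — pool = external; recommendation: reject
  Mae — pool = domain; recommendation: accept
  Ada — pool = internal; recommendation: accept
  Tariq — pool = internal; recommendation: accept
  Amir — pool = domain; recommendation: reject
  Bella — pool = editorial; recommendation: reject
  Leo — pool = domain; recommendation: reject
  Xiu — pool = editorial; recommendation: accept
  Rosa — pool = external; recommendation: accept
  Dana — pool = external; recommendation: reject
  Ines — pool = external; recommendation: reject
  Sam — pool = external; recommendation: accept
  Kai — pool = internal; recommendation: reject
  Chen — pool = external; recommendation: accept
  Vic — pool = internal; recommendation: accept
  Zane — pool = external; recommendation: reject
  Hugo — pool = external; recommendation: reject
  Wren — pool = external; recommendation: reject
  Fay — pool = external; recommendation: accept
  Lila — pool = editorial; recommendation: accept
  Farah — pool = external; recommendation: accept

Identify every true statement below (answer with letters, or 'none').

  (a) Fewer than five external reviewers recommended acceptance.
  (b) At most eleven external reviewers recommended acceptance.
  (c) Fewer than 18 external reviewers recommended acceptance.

(c)

|A| = 20, |A ∩ B| = 12, |A ∖ B| = 8.
(a) |A ∩ B| < 5: fails.
(b) |A ∩ B| ≤ 11: fails.
(c) |A ∩ B| < 18: holds.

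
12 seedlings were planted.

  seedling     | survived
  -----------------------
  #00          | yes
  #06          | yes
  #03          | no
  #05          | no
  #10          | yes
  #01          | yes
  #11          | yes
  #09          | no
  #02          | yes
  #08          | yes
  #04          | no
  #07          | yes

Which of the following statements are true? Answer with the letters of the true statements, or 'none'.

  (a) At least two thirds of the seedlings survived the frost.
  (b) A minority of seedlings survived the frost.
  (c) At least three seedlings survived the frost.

(a), (c)

|A| = 12, |A ∩ B| = 8, |A ∖ B| = 4.
(a) |A ∩ B| / |A| ≥ 2/3: holds.
(b) |A ∩ B| < |A ∖ B|: fails.
(c) |A ∩ B| ≥ 3: holds.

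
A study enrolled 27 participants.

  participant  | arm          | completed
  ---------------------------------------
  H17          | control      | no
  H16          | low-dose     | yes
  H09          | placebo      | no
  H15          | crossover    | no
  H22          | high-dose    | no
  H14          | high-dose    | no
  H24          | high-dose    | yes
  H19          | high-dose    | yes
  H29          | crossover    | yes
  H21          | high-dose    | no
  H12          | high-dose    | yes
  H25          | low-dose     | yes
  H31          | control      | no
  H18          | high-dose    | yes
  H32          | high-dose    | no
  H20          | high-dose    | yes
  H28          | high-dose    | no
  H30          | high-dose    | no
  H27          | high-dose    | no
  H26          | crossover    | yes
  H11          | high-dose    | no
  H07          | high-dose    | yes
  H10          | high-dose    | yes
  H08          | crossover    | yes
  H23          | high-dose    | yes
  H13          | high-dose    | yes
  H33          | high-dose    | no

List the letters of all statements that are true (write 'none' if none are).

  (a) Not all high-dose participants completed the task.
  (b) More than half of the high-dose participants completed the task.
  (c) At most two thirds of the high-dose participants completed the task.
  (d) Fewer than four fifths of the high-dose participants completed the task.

|A| = 18, |A ∩ B| = 9, |A ∖ B| = 9.
(a) A ⊄ B (|A ∖ B| ≥ 1): holds.
(b) |A ∩ B| > |A ∖ B|: fails.
(c) |A ∩ B| / |A| ≤ 2/3: holds.
(d) |A ∩ B| / |A| < 4/5: holds.

(a), (c), (d)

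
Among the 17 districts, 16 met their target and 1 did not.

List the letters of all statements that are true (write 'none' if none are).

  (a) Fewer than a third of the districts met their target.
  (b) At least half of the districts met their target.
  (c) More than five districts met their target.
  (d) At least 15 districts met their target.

(b), (c), (d)

|A| = 17, |A ∩ B| = 16, |A ∖ B| = 1.
(a) |A ∩ B| / |A| < 1/3: fails.
(b) |A ∩ B| ≥ |A ∖ B|: holds.
(c) |A ∩ B| > 5: holds.
(d) |A ∩ B| ≥ 15: holds.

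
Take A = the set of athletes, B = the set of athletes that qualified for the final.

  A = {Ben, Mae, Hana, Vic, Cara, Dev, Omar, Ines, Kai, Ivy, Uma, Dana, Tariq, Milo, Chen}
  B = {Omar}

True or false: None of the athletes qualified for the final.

'None of the athletes qualified for the final' holds iff A ∩ B = ∅ (|A ∩ B| = 0).
|A| = 15, |A ∩ B| = 1, |A ∖ B| = 14.
So the statement is false.

False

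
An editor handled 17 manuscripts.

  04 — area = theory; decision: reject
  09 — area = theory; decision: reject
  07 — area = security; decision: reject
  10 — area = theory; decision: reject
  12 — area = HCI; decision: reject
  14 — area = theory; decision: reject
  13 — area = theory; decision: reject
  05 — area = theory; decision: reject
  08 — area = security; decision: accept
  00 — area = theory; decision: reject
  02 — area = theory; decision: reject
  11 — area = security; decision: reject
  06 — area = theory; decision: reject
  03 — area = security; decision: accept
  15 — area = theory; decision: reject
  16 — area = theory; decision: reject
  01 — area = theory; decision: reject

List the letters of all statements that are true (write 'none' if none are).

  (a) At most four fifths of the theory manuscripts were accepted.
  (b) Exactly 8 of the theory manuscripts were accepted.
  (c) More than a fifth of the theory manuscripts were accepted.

|A| = 12, |A ∩ B| = 0, |A ∖ B| = 12.
(a) |A ∩ B| / |A| ≤ 4/5: holds.
(b) |A ∩ B| = 8: fails.
(c) |A ∩ B| / |A| > 1/5: fails.

(a)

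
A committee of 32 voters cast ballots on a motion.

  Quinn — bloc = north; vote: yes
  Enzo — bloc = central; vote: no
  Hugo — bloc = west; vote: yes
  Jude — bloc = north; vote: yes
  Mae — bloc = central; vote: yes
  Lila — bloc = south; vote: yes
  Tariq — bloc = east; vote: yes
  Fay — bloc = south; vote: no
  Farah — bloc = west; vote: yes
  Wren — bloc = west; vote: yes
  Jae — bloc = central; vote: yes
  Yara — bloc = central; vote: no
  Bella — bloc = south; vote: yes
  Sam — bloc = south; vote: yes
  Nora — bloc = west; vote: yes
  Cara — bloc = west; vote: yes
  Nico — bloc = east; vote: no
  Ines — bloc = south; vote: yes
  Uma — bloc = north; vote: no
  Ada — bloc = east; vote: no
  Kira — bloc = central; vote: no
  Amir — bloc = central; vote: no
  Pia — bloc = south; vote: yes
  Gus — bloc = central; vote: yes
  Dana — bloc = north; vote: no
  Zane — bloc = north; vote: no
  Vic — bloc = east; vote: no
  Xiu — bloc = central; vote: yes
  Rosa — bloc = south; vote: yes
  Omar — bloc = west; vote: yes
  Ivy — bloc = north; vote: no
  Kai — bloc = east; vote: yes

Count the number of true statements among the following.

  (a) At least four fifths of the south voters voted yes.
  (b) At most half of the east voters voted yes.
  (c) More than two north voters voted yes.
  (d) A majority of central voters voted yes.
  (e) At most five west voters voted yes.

2

(a) south: |A| = 7, |A ∩ B| = 6; needs |A ∩ B| / |A| ≥ 4/5 — true.
(b) east: |A| = 5, |A ∩ B| = 2; needs |A ∩ B| ≤ |A ∖ B| — true.
(c) north: |A| = 6, |A ∩ B| = 2; needs |A ∩ B| > 2 — false.
(d) central: |A| = 8, |A ∩ B| = 4; needs |A ∩ B| > |A ∖ B| — false.
(e) west: |A| = 6, |A ∩ B| = 6; needs |A ∩ B| ≤ 5 — false.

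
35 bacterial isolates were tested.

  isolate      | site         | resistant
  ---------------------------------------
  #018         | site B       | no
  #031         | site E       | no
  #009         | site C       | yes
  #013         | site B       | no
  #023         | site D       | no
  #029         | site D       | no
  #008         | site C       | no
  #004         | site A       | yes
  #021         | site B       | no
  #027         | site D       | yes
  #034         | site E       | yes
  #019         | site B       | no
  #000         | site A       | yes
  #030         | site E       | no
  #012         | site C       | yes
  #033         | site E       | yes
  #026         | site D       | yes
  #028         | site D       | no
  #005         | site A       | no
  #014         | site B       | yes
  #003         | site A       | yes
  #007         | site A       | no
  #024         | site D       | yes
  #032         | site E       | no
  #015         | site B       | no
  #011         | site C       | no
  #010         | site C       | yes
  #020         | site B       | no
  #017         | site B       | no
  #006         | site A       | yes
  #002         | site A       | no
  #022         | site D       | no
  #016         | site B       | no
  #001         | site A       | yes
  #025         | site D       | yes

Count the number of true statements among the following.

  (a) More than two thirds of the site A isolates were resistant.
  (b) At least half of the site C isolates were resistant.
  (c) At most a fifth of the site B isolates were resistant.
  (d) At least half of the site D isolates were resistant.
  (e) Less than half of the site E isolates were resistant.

4

(a) site A: |A| = 8, |A ∩ B| = 5; needs |A ∩ B| / |A| > 2/3 — false.
(b) site C: |A| = 5, |A ∩ B| = 3; needs |A ∩ B| ≥ |A ∖ B| — true.
(c) site B: |A| = 9, |A ∩ B| = 1; needs |A ∩ B| / |A| ≤ 1/5 — true.
(d) site D: |A| = 8, |A ∩ B| = 4; needs |A ∩ B| ≥ |A ∖ B| — true.
(e) site E: |A| = 5, |A ∩ B| = 2; needs |A ∩ B| < |A ∖ B| — true.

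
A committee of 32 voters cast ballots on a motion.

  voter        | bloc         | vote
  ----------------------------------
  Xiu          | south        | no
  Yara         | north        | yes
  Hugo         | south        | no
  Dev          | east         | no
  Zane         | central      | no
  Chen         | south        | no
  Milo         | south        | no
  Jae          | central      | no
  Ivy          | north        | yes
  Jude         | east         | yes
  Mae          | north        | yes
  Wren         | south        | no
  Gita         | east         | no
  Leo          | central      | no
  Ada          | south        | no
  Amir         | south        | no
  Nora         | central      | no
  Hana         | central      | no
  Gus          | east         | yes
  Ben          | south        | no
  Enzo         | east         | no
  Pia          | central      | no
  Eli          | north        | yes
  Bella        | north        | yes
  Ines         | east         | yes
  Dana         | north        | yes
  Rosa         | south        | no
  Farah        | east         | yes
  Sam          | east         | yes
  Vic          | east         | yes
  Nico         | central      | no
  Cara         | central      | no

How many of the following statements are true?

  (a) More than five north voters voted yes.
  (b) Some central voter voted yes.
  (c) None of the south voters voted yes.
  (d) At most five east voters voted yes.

2

(a) north: |A| = 6, |A ∩ B| = 6; needs |A ∩ B| > 5 — true.
(b) central: |A| = 8, |A ∩ B| = 0; needs A ∩ B ≠ ∅ (|A ∩ B| ≥ 1) — false.
(c) south: |A| = 9, |A ∩ B| = 0; needs A ∩ B = ∅ (|A ∩ B| = 0) — true.
(d) east: |A| = 9, |A ∩ B| = 6; needs |A ∩ B| ≤ 5 — false.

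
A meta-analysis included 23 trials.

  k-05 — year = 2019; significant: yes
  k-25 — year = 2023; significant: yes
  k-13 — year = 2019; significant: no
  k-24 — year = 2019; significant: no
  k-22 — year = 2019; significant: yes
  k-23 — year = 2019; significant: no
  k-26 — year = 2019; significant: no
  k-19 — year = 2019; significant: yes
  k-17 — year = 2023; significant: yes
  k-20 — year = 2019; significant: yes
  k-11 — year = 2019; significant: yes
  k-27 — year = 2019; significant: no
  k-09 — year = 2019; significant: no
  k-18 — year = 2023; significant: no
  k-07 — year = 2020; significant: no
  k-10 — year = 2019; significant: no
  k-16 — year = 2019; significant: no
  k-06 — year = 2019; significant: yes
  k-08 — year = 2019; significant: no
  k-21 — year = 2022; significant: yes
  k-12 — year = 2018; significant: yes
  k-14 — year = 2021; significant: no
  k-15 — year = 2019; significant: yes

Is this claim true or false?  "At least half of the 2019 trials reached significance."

The determiner here denotes the relation: |A ∩ B| ≥ |A ∖ B|.
|A| = 16, |A ∩ B| = 7, |A ∖ B| = 9.
7 < 9, so the statement is false.

False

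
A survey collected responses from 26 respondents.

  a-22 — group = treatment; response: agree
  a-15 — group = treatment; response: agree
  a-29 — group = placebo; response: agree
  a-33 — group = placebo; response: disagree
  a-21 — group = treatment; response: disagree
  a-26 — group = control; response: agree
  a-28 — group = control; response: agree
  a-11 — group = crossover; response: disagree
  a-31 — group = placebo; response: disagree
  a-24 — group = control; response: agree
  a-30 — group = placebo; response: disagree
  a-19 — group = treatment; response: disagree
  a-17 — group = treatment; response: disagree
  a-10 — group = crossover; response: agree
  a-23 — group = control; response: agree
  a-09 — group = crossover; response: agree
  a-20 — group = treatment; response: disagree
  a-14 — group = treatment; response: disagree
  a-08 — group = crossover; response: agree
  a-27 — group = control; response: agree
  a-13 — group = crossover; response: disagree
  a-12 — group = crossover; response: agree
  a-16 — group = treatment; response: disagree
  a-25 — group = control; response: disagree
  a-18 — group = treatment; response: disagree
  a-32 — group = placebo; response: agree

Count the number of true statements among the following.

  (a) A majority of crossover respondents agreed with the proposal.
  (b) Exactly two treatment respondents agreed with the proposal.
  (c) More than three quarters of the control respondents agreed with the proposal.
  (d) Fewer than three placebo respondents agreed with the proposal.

4

(a) crossover: |A| = 6, |A ∩ B| = 4; needs |A ∩ B| > |A ∖ B| — true.
(b) treatment: |A| = 9, |A ∩ B| = 2; needs |A ∩ B| = 2 — true.
(c) control: |A| = 6, |A ∩ B| = 5; needs |A ∩ B| / |A| > 3/4 — true.
(d) placebo: |A| = 5, |A ∩ B| = 2; needs |A ∩ B| < 3 — true.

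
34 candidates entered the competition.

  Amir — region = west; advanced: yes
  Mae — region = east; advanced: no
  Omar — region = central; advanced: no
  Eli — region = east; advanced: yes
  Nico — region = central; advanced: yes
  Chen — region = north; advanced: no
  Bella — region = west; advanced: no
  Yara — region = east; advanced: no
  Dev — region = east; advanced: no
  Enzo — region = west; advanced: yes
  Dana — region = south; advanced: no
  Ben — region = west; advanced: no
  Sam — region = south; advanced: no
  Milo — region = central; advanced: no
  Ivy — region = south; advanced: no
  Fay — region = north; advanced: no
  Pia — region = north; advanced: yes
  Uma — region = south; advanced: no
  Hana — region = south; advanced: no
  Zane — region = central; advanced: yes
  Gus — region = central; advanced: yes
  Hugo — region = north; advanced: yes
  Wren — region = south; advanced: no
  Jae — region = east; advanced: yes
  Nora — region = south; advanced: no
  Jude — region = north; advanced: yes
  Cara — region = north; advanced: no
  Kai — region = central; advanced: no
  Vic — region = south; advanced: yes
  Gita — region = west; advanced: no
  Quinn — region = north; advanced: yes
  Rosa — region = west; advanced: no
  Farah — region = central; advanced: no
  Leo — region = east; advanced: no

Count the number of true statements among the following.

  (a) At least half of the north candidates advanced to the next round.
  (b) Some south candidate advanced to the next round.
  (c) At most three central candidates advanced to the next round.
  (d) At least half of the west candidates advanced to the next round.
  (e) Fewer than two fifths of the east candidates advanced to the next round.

(a) north: |A| = 7, |A ∩ B| = 4; needs |A ∩ B| ≥ |A ∖ B| — true.
(b) south: |A| = 8, |A ∩ B| = 1; needs A ∩ B ≠ ∅ (|A ∩ B| ≥ 1) — true.
(c) central: |A| = 7, |A ∩ B| = 3; needs |A ∩ B| ≤ 3 — true.
(d) west: |A| = 6, |A ∩ B| = 2; needs |A ∩ B| ≥ |A ∖ B| — false.
(e) east: |A| = 6, |A ∩ B| = 2; needs |A ∩ B| / |A| < 2/5 — true.

4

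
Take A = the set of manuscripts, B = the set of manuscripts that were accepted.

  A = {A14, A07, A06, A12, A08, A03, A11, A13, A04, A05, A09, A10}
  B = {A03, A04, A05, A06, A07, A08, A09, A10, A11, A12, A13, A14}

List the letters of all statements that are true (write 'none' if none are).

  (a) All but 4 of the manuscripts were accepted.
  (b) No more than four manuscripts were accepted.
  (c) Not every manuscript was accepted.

none

|A| = 12, |A ∩ B| = 12, |A ∖ B| = 0.
(a) |A ∖ B| = 4: fails.
(b) |A ∩ B| ≤ 4: fails.
(c) A ⊄ B (|A ∖ B| ≥ 1): fails.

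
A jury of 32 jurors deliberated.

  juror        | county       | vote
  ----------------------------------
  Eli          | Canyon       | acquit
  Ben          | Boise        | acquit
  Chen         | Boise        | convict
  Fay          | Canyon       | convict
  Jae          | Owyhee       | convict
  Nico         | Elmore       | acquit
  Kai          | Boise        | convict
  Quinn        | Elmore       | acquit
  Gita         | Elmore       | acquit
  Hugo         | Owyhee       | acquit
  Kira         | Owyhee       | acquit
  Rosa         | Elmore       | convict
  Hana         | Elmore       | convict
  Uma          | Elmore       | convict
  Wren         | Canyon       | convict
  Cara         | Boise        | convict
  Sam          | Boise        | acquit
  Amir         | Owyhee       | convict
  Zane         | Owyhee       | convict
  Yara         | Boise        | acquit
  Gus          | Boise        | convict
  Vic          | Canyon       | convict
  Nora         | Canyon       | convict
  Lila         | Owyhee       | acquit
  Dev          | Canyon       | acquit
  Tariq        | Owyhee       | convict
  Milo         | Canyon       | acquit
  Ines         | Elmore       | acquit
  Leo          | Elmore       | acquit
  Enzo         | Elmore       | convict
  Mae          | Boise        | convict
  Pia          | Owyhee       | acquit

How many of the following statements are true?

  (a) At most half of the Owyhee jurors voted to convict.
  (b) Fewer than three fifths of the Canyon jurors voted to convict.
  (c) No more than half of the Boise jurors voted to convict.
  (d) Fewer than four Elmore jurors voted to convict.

(a) Owyhee: |A| = 8, |A ∩ B| = 4; needs |A ∩ B| ≤ |A ∖ B| — true.
(b) Canyon: |A| = 7, |A ∩ B| = 4; needs |A ∩ B| / |A| < 3/5 — true.
(c) Boise: |A| = 8, |A ∩ B| = 5; needs |A ∩ B| ≤ |A ∖ B| — false.
(d) Elmore: |A| = 9, |A ∩ B| = 4; needs |A ∩ B| < 4 — false.

2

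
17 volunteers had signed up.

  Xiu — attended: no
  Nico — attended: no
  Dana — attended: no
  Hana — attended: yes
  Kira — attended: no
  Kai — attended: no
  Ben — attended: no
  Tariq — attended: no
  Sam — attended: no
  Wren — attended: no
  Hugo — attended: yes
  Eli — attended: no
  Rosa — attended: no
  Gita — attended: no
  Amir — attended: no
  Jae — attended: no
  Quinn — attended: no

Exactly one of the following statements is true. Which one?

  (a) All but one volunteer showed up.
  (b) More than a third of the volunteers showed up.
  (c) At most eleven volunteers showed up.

|A| = 17, |A ∩ B| = 2, |A ∖ B| = 15.
(a) requires |A ∖ B| = 1: false.
(b) requires |A ∩ B| / |A| > 1/3: false.
(c) requires |A ∩ B| ≤ 11: true.

(c)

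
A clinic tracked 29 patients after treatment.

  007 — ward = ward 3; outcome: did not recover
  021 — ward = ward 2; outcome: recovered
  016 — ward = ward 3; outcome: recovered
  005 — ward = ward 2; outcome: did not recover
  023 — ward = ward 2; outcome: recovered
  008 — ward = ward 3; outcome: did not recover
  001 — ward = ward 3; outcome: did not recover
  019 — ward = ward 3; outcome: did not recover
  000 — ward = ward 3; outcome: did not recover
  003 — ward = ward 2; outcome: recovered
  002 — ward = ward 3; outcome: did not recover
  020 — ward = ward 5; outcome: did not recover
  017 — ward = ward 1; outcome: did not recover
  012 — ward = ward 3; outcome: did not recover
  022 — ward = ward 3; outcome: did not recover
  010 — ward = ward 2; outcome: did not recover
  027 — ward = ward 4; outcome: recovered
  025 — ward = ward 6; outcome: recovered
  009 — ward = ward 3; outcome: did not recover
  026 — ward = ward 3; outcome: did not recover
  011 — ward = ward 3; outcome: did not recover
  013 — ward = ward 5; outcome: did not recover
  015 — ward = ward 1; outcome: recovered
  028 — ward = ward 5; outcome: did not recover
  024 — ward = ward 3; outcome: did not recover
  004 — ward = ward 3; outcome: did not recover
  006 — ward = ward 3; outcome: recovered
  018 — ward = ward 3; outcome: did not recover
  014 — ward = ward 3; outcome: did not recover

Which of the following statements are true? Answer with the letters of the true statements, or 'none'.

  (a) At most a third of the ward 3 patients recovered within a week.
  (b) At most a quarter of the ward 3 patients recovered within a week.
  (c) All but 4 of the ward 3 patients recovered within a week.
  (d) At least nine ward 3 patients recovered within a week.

|A| = 17, |A ∩ B| = 2, |A ∖ B| = 15.
(a) |A ∩ B| / |A| ≤ 1/3: holds.
(b) |A ∩ B| / |A| ≤ 1/4: holds.
(c) |A ∖ B| = 4: fails.
(d) |A ∩ B| ≥ 9: fails.

(a), (b)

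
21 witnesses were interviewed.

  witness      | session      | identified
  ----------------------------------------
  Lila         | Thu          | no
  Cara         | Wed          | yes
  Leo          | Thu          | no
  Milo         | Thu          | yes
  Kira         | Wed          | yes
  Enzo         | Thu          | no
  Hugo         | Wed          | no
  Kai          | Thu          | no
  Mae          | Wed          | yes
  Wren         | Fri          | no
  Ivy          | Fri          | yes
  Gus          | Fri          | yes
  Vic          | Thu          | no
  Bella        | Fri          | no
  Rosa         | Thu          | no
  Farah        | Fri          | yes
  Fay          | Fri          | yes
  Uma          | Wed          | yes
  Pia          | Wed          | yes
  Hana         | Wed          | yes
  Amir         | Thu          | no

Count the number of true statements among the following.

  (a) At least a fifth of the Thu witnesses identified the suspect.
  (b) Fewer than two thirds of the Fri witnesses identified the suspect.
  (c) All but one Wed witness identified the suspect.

(a) Thu: |A| = 8, |A ∩ B| = 1; needs |A ∩ B| / |A| ≥ 1/5 — false.
(b) Fri: |A| = 6, |A ∩ B| = 4; needs |A ∩ B| / |A| < 2/3 — false.
(c) Wed: |A| = 7, |A ∩ B| = 6; needs |A ∖ B| = 1 — true.

1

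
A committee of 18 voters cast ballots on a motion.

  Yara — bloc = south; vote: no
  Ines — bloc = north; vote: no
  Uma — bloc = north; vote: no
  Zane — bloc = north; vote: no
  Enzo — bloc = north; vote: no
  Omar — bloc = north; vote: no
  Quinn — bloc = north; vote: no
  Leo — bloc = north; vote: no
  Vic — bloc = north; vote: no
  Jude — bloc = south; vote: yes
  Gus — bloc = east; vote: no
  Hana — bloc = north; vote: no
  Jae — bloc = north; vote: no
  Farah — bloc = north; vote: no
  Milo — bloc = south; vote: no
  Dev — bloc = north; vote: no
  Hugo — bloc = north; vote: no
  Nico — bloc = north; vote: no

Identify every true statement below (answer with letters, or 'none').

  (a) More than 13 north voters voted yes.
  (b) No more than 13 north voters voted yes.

(b)

|A| = 14, |A ∩ B| = 0, |A ∖ B| = 14.
(a) |A ∩ B| > 13: fails.
(b) |A ∩ B| ≤ 13: holds.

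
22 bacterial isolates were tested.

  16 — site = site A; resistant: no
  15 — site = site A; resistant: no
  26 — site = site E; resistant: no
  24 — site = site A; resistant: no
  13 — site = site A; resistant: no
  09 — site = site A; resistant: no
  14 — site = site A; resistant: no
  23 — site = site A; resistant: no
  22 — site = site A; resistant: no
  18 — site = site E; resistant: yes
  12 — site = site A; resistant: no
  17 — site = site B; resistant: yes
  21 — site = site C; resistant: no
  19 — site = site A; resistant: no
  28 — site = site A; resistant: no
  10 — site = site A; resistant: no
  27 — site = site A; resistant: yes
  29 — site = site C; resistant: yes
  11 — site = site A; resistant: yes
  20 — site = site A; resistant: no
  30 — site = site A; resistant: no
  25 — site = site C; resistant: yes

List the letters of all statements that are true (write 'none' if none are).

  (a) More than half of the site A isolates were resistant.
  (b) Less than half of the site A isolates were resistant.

(b)

|A| = 16, |A ∩ B| = 2, |A ∖ B| = 14.
(a) |A ∩ B| > |A ∖ B|: fails.
(b) |A ∩ B| < |A ∖ B|: holds.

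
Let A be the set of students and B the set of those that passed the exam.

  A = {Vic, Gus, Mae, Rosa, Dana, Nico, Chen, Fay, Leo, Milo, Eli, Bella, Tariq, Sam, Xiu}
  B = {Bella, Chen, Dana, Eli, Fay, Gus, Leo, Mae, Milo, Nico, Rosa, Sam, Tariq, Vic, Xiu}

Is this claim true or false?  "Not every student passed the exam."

The determiner here denotes the relation: A ⊄ B (|A ∖ B| ≥ 1).
|A| = 15, |A ∩ B| = 15, |A ∖ B| = 0.
So the statement is false.

False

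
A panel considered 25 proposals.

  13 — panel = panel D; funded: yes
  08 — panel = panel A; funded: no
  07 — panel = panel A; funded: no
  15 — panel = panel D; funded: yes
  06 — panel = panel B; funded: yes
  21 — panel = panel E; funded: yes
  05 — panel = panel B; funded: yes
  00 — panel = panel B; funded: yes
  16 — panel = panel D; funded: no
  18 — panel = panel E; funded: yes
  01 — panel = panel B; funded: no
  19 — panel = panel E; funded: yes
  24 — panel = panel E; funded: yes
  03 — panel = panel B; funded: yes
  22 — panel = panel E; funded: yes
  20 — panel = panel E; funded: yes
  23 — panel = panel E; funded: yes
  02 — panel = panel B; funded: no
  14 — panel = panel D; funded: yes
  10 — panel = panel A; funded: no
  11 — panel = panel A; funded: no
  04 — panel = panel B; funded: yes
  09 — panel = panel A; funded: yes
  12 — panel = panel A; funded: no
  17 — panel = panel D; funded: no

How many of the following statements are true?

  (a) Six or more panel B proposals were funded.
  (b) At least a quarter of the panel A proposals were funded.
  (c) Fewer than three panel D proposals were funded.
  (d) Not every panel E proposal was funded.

(a) panel B: |A| = 7, |A ∩ B| = 5; needs |A ∩ B| ≥ 6 — false.
(b) panel A: |A| = 6, |A ∩ B| = 1; needs |A ∩ B| / |A| ≥ 1/4 — false.
(c) panel D: |A| = 5, |A ∩ B| = 3; needs |A ∩ B| < 3 — false.
(d) panel E: |A| = 7, |A ∩ B| = 7; needs A ⊄ B (|A ∖ B| ≥ 1) — false.

0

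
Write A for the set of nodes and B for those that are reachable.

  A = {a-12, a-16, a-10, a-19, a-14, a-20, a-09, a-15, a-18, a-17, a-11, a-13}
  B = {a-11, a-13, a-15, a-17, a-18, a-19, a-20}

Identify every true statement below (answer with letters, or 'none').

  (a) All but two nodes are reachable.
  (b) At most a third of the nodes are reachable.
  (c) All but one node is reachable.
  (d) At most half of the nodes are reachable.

none

|A| = 12, |A ∩ B| = 7, |A ∖ B| = 5.
(a) |A ∖ B| = 2: fails.
(b) |A ∩ B| / |A| ≤ 1/3: fails.
(c) |A ∖ B| = 1: fails.
(d) |A ∩ B| ≤ |A ∖ B|: fails.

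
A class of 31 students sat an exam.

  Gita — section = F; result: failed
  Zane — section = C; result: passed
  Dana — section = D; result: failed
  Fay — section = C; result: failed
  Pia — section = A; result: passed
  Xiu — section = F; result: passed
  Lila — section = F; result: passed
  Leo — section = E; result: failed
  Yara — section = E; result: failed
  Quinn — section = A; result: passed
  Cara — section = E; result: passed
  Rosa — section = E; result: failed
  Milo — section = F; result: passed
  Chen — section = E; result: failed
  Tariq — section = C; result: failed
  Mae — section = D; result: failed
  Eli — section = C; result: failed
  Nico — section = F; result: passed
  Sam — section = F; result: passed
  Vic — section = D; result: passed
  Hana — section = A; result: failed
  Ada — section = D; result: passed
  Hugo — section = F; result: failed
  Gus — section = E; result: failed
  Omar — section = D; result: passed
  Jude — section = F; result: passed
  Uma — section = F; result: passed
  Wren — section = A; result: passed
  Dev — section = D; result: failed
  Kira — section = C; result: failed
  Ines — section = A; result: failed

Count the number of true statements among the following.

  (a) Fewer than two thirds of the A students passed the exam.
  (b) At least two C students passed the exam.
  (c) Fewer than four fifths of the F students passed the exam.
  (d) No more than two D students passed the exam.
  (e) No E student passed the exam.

(a) A: |A| = 5, |A ∩ B| = 3; needs |A ∩ B| / |A| < 2/3 — true.
(b) C: |A| = 5, |A ∩ B| = 1; needs |A ∩ B| ≥ 2 — false.
(c) F: |A| = 9, |A ∩ B| = 7; needs |A ∩ B| / |A| < 4/5 — true.
(d) D: |A| = 6, |A ∩ B| = 3; needs |A ∩ B| ≤ 2 — false.
(e) E: |A| = 6, |A ∩ B| = 1; needs A ∩ B = ∅ (|A ∩ B| = 0) — false.

2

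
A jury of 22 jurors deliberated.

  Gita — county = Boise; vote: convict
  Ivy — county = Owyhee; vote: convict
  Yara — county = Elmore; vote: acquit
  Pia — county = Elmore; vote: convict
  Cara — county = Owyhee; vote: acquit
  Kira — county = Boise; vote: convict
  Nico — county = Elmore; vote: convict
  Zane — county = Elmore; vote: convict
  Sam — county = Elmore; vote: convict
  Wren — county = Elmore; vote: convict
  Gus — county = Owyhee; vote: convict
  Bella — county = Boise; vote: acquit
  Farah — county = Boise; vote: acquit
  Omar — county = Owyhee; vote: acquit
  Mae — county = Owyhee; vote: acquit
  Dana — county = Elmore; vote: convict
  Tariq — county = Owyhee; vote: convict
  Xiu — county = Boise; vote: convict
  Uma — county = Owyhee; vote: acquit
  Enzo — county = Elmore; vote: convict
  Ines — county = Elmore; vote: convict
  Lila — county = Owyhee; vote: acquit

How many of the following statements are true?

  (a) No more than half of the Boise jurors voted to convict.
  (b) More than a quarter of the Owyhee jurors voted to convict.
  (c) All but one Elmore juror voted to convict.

2

(a) Boise: |A| = 5, |A ∩ B| = 3; needs |A ∩ B| ≤ |A ∖ B| — false.
(b) Owyhee: |A| = 8, |A ∩ B| = 3; needs |A ∩ B| / |A| > 1/4 — true.
(c) Elmore: |A| = 9, |A ∩ B| = 8; needs |A ∖ B| = 1 — true.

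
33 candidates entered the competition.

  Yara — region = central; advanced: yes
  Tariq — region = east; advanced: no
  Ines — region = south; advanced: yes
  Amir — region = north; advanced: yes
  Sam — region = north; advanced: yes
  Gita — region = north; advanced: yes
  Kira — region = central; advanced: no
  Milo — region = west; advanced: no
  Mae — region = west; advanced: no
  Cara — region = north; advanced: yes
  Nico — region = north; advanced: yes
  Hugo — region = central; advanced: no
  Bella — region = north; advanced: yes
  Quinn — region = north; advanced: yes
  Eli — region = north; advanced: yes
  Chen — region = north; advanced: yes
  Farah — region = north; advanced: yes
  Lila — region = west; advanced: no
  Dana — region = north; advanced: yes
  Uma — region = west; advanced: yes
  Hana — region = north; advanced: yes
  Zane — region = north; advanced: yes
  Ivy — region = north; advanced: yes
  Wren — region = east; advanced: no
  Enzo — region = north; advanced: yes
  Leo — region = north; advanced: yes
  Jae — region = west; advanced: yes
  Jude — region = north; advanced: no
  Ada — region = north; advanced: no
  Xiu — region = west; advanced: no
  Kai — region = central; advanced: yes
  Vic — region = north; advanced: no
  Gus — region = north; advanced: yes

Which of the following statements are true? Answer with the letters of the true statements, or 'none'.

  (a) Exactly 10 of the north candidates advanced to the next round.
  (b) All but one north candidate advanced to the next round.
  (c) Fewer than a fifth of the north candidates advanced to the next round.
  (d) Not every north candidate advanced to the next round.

(d)

|A| = 20, |A ∩ B| = 17, |A ∖ B| = 3.
(a) |A ∩ B| = 10: fails.
(b) |A ∖ B| = 1: fails.
(c) |A ∩ B| / |A| < 1/5: fails.
(d) A ⊄ B (|A ∖ B| ≥ 1): holds.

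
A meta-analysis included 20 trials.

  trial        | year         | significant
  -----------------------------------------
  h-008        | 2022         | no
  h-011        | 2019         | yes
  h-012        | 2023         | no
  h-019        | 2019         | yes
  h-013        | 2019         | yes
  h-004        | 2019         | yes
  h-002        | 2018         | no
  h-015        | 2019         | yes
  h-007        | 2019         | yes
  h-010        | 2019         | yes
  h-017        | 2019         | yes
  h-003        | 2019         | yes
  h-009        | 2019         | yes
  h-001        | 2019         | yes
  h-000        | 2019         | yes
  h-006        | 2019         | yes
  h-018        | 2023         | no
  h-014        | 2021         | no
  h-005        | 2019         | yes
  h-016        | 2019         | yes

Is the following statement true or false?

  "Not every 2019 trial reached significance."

'Not every 2019 trial reached significance' holds iff A ⊄ B (|A ∖ B| ≥ 1).
|A| = 15, |A ∩ B| = 15, |A ∖ B| = 0.
So the statement is false.

False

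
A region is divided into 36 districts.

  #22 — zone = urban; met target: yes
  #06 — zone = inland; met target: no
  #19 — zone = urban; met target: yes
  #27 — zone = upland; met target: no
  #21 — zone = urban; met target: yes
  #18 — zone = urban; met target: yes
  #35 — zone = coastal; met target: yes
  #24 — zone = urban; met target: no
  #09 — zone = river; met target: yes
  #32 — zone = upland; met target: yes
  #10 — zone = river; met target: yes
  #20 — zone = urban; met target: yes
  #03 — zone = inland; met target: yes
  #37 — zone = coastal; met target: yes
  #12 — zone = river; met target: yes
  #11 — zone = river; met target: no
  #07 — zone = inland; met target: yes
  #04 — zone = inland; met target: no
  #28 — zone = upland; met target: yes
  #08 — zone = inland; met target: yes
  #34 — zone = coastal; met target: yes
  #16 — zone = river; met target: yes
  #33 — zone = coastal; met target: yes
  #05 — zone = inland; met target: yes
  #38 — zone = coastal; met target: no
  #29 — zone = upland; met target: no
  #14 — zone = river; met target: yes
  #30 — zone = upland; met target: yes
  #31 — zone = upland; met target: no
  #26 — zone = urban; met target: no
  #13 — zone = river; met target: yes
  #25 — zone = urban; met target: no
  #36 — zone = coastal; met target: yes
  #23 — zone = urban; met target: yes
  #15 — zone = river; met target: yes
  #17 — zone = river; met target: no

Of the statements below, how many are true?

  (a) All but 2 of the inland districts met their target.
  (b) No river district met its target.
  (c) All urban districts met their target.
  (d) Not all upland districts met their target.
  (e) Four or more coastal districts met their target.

3

(a) inland: |A| = 6, |A ∩ B| = 4; needs |A ∖ B| = 2 — true.
(b) river: |A| = 9, |A ∩ B| = 7; needs A ∩ B = ∅ (|A ∩ B| = 0) — false.
(c) urban: |A| = 9, |A ∩ B| = 6; needs A ⊆ B, i.e. every element of A is in B (|A ∖ B| = 0) — false.
(d) upland: |A| = 6, |A ∩ B| = 3; needs A ⊄ B (|A ∖ B| ≥ 1) — true.
(e) coastal: |A| = 6, |A ∩ B| = 5; needs |A ∩ B| ≥ 4 — true.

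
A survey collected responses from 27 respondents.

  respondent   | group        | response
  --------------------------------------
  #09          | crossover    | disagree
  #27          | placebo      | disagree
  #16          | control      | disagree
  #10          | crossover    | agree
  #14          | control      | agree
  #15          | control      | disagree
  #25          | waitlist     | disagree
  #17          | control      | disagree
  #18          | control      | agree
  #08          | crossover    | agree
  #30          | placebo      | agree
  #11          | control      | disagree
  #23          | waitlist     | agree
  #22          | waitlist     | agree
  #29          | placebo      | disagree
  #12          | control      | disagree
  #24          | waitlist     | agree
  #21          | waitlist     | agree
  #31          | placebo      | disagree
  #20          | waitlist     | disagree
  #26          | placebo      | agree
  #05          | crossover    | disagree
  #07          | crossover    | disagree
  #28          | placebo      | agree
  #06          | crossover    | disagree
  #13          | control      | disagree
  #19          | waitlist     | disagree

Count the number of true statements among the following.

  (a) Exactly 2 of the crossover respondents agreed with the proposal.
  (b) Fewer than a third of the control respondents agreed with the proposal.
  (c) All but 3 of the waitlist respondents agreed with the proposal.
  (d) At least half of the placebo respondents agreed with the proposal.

4

(a) crossover: |A| = 6, |A ∩ B| = 2; needs |A ∩ B| = 2 — true.
(b) control: |A| = 8, |A ∩ B| = 2; needs |A ∩ B| / |A| < 1/3 — true.
(c) waitlist: |A| = 7, |A ∩ B| = 4; needs |A ∖ B| = 3 — true.
(d) placebo: |A| = 6, |A ∩ B| = 3; needs |A ∩ B| ≥ |A ∖ B| — true.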